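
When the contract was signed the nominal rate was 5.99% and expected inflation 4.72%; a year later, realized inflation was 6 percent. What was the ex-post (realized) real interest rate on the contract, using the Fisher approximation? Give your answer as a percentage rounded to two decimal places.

Ex-post: 5.99% − 6% = -0.010%
So the realized real rate is -0.01%.

-0.01%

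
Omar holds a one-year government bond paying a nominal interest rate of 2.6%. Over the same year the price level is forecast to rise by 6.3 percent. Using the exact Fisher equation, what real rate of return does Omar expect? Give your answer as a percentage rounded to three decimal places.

By the Fisher equation, 1 + r = (1 + i)/(1 + π).
1 + r = 1.02600 / 1.06300 = 0.965193
r = 0.965193 − 1 = -3.4807%, i.e. -3.481%.

-3.481%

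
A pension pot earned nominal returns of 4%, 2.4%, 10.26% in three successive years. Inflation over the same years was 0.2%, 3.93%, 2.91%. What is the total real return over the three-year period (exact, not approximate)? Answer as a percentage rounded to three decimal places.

Nominal growth factor = 1.0400 × 1.0240 × 1.1026 = 1.174225
Price-level growth factor = 1.0020 × 1.0393 × 1.0291 = 1.071683
Real growth factor = 1.174225 / 1.071683 = 1.095683
Total real return = 1.095683 − 1 → 9.568%.

9.568%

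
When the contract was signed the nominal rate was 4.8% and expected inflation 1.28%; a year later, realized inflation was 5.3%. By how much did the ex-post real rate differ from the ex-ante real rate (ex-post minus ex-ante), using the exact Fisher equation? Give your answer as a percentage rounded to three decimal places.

-3.950%

Ex-ante: (1 + 0.0480)/(1 + 0.0128) − 1 = 3.4755%
Ex-post: (1 + 0.0480)/(1 + 0.0530) − 1 = -0.4748%
Difference (ex-post − ex-ante) = -3.9503% → -3.950%.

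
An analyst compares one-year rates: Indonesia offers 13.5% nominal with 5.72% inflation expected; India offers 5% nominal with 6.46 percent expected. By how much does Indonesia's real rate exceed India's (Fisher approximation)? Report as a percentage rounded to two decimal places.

9.24%

Indonesia: 13.5% − 5.72% = 7.780%
India: 5% − 6.46% = -1.460%
Differential = 9.240% → 9.24%.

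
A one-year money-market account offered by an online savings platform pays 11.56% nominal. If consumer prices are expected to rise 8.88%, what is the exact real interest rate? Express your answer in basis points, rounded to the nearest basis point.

246 basis points

By the Fisher identity, 1 + r = (1 + i)/(1 + π).
1 + r = 1.11560 / 1.08880 = 1.024614
r = 1.024614 − 1 = 2.4614%, i.e. 246 basis points.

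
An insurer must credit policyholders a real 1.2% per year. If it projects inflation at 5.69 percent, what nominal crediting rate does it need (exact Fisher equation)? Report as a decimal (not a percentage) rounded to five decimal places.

0.06958

(1 + i) = (1 + r)(1 + π) = 1.01200 × 1.05690 = 1.0695828
i = 1.0695828 − 1, so the required nominal rate is 0.06958.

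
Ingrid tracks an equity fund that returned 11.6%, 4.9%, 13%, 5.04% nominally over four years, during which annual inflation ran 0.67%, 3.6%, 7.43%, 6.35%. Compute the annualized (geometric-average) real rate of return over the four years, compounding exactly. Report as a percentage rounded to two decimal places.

3.92%

Compound the nominal returns: 1.1160 × 1.0490 × 1.1300 × 1.0504 = 1.38954572.
Compound inflation: 1.0067 × 1.0360 × 1.0743 × 1.0635 = 1.19157915.
Deflate: 1.38954572 / 1.19157915 = 1.16613799.
Annualized real rate = 1.16613799^(1/4) − 1 = 3.9172% → 3.92%.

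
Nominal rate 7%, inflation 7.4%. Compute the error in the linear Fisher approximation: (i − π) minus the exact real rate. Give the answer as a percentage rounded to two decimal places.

Approximate: r ≈ 7.000% − 7.400% = -0.4000%
Exact: (1 + 0.0700)/(1 + 0.0740) − 1 = -0.3724%
Error = -0.4000% − (-0.3724%) = -0.0276% → -0.03%.

-0.03%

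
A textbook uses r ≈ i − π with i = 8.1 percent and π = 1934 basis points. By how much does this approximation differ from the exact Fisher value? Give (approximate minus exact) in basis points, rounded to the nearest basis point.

-182 basis points

Approximate: r ≈ 8.100% − 19.340% = -11.2400%
Exact: (1 + 0.0810)/(1 + 0.1934) − 1 = -9.4185%
Error = -11.2400% − (-9.4185%) = -1.8215% → -182 basis points.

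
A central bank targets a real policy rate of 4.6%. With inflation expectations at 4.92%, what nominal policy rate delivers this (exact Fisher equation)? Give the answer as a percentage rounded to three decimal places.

9.746%

(1 + i) = (1 + r)(1 + π) = 1.04600 × 1.04920 = 1.0974632
i = 1.0974632 − 1, so the required nominal rate is 9.746%.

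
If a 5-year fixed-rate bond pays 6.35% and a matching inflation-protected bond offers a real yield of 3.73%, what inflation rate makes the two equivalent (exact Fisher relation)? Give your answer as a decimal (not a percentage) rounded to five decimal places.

(1 + π) = (1 + i)/(1 + r) = 1.06350 / 1.03730 = 1.025258
Break-even inflation = 1.025258 − 1 → 0.02526.

0.02526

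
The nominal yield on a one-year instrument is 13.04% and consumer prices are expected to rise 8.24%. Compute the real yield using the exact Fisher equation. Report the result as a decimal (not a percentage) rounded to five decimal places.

0.04435

By the Fisher equation, 1 + r = (1 + i)/(1 + π).
1 + r = 1.13040 / 1.08240 = 1.044346
r = 1.044346 − 1 = 4.4346%, i.e. 0.04435.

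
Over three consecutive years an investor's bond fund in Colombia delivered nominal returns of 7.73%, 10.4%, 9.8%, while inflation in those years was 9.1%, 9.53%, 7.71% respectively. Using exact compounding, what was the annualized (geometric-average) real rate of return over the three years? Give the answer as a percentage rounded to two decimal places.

Compound the nominal returns: 1.0773 × 1.1040 × 1.0980 = 1.30589444.
Compound inflation: 1.0910 × 1.0953 × 1.0771 = 1.28710466.
Deflate: 1.30589444 / 1.28710466 = 1.01459848.
Annualized real rate = 1.01459848^(1/3) − 1 = 0.4843% → 0.48%.

0.48%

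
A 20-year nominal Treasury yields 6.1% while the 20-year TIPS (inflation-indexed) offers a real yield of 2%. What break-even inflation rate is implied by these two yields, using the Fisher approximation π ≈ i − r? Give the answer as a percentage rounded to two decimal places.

4.10%

π ≈ i − r = 6.1% − 2% → 4.10%.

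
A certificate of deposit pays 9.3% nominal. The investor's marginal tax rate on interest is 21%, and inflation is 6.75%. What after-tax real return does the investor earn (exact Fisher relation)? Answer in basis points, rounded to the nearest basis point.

56 basis points

After-tax nominal return = 9.3% × (1 − 0.21) = 7.3470%.
1 + r = 1.07347 / 1.06750 = 1.005593
After-tax real rate = 1.005593 − 1 → 56 basis points.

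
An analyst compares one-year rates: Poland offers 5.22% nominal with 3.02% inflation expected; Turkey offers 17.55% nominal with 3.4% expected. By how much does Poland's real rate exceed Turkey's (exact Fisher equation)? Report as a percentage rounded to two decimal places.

Poland: (1 + 0.0522)/(1 + 0.0302) − 1 = 2.1355%
Turkey: (1 + 0.1755)/(1 + 0.0340) − 1 = 13.6847%
Differential = 2.1355% − 13.6847% = -11.5492% → -11.55%.

-11.55%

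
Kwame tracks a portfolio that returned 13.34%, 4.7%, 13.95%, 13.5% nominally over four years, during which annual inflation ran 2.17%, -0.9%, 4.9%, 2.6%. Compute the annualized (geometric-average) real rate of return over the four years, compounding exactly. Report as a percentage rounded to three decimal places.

8.938%

Compound the nominal returns: 1.1334 × 1.0470 × 1.1395 × 1.1350 = 1.53475862.
Compound inflation: 1.0217 × 0.9910 × 1.0490 × 1.0260 = 1.08973248.
Deflate: 1.53475862 / 1.08973248 = 1.40838109.
Annualized real rate = 1.40838109^(1/4) − 1 = 8.9382% → 8.938%.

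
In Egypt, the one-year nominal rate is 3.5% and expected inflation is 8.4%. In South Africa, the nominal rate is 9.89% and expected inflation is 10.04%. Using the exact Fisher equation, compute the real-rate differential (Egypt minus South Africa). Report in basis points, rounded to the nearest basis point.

-438 basis points

Egypt: (1 + 0.0350)/(1 + 0.0840) − 1 = -4.5203%
South Africa: (1 + 0.0989)/(1 + 0.1004) − 1 = -0.1363%
Differential = -4.5203% − (-0.1363%) = -4.3840% → -438 basis points.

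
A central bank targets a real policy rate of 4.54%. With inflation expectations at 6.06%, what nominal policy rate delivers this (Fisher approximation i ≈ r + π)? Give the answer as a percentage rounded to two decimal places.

i ≈ r + π = 4.54% + 6.06% = 10.60%.

10.60%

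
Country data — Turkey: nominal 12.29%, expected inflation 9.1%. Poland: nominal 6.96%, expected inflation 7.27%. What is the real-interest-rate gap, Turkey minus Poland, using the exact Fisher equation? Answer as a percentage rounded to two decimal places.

3.21%

Turkey: (1 + 0.1229)/(1 + 0.0910) − 1 = 2.9239%
Poland: (1 + 0.0696)/(1 + 0.0727) − 1 = -0.2890%
Differential = 2.9239% − (-0.2890%) = 3.2129% → 3.21%.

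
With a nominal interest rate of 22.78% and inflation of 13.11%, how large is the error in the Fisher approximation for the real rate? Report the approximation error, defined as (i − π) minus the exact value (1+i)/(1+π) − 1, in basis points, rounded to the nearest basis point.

Approximate: r ≈ 22.780% − 13.110% = 9.6700%
Exact: (1 + 0.2278)/(1 + 0.1311) − 1 = 8.5492%
Error = 9.6700% − 8.5492% = 1.1208% → 112 basis points.

112 basis points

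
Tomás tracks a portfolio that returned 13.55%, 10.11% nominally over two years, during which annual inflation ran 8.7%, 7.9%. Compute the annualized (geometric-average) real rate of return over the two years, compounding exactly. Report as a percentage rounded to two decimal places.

Compound the nominal returns: 1.1355 × 1.1011 = 1.25029905.
Compound inflation: 1.0870 × 1.0790 = 1.17287300.
Deflate: 1.25029905 / 1.17287300 = 1.06601401.
Annualized real rate = 1.06601401^(1/2) − 1 = 3.2480% → 3.25%.

3.25%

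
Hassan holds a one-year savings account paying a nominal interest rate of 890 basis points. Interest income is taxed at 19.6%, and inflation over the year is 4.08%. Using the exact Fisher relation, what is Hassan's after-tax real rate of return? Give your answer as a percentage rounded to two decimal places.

After-tax nominal return = 8.9% × (1 − 0.196) = 7.1556%.
1 + r = 1.071556 / 1.04080 = 1.0295503
After-tax real rate = 1.0295503 − 1 → 2.96%.

2.96%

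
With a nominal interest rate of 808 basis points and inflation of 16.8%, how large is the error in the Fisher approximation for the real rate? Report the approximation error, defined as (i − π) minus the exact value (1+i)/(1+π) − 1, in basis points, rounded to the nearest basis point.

-125 basis points

Approximate: r ≈ 8.080% − 16.800% = -8.7200%
Exact: (1 + 0.0808)/(1 + 0.1680) − 1 = -7.4658%
Error = -8.7200% − (-7.4658%) = -1.2542% → -125 basis points.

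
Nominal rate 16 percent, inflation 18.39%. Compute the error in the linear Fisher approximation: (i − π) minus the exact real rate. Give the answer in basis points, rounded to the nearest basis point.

-37 basis points

Approximate: r ≈ 16.000% − 18.390% = -2.3900%
Exact: (1 + 0.1600)/(1 + 0.1839) − 1 = -2.0188%
Error = -2.3900% − (-2.0188%) = -0.3712% → -37 basis points.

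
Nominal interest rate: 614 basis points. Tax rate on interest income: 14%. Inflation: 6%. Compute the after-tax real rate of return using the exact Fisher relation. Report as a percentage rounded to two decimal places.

-0.68%

After-tax nominal return = 6.14% × (1 − 0.14) = 5.2804%.
1 + r = 1.052804 / 1.06000 = 0.993211
After-tax real rate = 0.993211 − 1 → -0.68%.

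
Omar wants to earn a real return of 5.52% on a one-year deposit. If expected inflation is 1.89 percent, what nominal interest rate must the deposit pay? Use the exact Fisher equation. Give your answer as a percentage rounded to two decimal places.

7.51%

(1 + i) = (1 + r)(1 + π) = 1.05520 × 1.01890 = 1.07514328
i = 1.07514328 − 1, so the required nominal rate is 7.51%.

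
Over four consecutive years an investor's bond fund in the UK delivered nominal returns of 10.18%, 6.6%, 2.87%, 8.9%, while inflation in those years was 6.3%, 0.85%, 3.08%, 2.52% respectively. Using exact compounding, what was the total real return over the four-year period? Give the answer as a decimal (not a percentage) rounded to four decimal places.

0.1614

Compound the nominal returns: 1.1018 × 1.0660 × 1.0287 × 1.0890 = 1.315760.
Compound inflation: 1.0630 × 1.0085 × 1.0308 × 1.0252 = 1.132902.
Deflate: 1.315760 / 1.132902 = 1.161407.
Total real return = 1.161407 − 1 → 0.1614.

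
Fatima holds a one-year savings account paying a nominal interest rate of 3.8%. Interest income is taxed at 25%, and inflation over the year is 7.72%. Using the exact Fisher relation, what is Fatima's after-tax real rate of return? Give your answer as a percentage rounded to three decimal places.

After-tax nominal return = 3.8% × (1 − 0.25) = 2.8500%.
1 + r = 1.02850 / 1.07720 = 0.954790
After-tax real rate = 0.954790 − 1 → -4.521%.

-4.521%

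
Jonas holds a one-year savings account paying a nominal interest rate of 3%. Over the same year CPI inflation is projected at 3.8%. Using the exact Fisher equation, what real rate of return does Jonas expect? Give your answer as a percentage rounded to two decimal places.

-0.77%

1 + r = 1.03000 / 1.03800 = 0.992293
r = 0.992293 − 1 = -0.7707%, i.e. -0.77%.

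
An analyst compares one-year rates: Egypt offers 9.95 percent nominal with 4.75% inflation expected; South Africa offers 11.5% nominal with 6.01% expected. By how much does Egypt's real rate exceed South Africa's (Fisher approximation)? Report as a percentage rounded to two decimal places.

-0.29%

Egypt: 9.95% − 4.75% = 5.200%
South Africa: 11.5% − 6.01% = 5.490%
Differential = -0.290% → -0.29%.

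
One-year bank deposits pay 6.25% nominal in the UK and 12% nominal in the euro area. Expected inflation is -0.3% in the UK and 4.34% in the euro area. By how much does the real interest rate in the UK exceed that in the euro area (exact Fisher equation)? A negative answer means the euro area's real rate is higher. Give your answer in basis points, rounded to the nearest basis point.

-77 basis points

The UK: (1 + 0.0625)/(1 − 0.0030) − 1 = 6.5697%
The euro area: (1 + 0.1200)/(1 + 0.0434) − 1 = 7.3414%
Differential = 6.5697% − 7.3414% = -0.7717% → -77 basis points.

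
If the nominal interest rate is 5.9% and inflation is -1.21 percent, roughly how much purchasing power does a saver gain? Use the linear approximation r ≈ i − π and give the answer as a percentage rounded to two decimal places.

7.11%

r ≈ i − π = 5.9% − (-1.21%) = 7.11%.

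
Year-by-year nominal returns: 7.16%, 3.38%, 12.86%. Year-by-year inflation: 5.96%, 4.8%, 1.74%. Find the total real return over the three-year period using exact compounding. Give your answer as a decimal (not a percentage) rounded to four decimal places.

0.1067

Compound the nominal returns: 1.0716 × 1.0338 × 1.1286 = 1.250286.
Compound inflation: 1.0596 × 1.0480 × 1.0174 = 1.129783.
Deflate: 1.250286 / 1.129783 = 1.106660.
Total real return = 1.106660 − 1 → 0.1067.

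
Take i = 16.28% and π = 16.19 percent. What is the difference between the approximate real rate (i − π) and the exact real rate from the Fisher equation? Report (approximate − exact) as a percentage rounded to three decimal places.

Approximate: r ≈ 16.280% − 16.190% = 0.0900%
Exact: (1 + 0.1628)/(1 + 0.1619) − 1 = 0.07746%
Error = 0.0900% − 0.07746% = 0.01254% → 0.013%.

0.013%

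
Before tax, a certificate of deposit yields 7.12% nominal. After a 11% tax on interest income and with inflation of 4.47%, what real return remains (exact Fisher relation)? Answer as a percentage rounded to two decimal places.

1.79%

After-tax nominal return = 7.12% × (1 − 0.11) = 6.3368%.
1 + r = 1.063368 / 1.04470 = 1.017869
After-tax real rate = 1.017869 − 1 → 1.79%.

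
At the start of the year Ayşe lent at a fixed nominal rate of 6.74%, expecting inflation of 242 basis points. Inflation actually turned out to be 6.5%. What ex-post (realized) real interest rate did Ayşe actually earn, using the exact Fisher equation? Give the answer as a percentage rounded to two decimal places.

0.23%

Ex-post: (1 + 0.0674)/(1 + 0.0650) − 1 = 0.2254%
So the realized real rate is 0.23%.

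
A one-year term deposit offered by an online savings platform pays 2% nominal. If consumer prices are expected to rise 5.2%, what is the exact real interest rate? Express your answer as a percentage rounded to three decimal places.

-3.042%

1 + r = 1.02000 / 1.05200 = 0.969582
r = 0.969582 − 1 = -3.0418%, i.e. -3.042%.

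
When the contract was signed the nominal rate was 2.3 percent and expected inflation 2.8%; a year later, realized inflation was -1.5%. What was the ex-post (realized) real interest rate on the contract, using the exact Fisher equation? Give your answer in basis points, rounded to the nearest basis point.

Ex-post: (1 + 0.0230)/(1 − 0.0150) − 1 = 3.8579%
So the realized real rate is 386 basis points.

386 basis points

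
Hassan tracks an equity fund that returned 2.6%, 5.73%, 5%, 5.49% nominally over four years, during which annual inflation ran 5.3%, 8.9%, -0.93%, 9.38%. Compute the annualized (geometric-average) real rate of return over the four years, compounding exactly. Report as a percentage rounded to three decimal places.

Nominal growth factor = 1.0260 × 1.0573 × 1.0500 × 1.0549 = 1.20156200
Price-level growth factor = 1.0530 × 1.0890 × 0.9907 × 1.0938 = 1.24261426
Real growth factor = 1.20156200 / 1.24261426 = 0.96696299
Annualized real rate = 0.96696299^(1/4) − 1 = -0.8364% → -0.836%.

-0.836%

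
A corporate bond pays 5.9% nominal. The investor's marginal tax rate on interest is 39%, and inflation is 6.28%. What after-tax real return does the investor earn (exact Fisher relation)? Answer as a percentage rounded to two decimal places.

-2.52%

After-tax nominal return = 5.9% × (1 − 0.39) = 3.5990%.
1 + r = 1.03599 / 1.06280 = 0.974774
After-tax real rate = 0.974774 − 1 → -2.52%.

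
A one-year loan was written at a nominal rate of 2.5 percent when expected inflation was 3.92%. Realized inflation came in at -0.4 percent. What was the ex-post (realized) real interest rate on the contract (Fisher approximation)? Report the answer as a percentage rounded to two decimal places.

Ex-post: 2.5% − (-0.4%) = 2.900%
So the realized real rate is 2.90%.

2.90%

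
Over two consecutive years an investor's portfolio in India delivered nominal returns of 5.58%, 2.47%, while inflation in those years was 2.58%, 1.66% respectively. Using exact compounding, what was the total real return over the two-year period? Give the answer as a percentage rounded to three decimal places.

3.745%

Nominal growth factor = 1.0558 × 1.0247 = 1.081878
Price-level growth factor = 1.0258 × 1.0166 = 1.042828
Real growth factor = 1.081878 / 1.042828 = 1.037446
Total real return = 1.037446 − 1 → 3.745%.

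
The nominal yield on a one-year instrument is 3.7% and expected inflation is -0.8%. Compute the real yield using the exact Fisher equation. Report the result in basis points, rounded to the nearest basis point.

454 basis points

By the Fisher identity, 1 + r = (1 + i)/(1 + π).
1 + r = 1.03700 / 0.99200 = 1.045363
r = 1.045363 − 1 = 4.5363%, i.e. 454 basis points.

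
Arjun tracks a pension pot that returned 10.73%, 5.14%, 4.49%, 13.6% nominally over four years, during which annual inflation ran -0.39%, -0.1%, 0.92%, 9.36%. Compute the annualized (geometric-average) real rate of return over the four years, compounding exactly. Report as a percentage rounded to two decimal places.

5.91%

Nominal growth factor = 1.1073 × 1.0514 × 1.0449 × 1.1360 = 1.38193092
Price-level growth factor = 0.9961 × 0.9990 × 1.0092 × 1.0936 = 1.09825748
Real growth factor = 1.38193092 / 1.09825748 = 1.25829410
Annualized real rate = 1.25829410^(1/4) − 1 = 5.9121% → 5.91%.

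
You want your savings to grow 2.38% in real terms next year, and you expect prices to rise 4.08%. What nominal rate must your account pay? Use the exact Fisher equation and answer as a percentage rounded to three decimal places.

6.557%

(1 + i) = (1 + r)(1 + π) = 1.02380 × 1.04080 = 1.06557104
i = 1.06557104 − 1, so the required nominal rate is 6.557%.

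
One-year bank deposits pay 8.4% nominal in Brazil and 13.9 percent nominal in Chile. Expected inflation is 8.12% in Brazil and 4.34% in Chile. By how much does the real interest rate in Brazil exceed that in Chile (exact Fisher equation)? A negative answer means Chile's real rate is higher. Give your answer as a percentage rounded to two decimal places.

-8.90%

Brazil: (1 + 0.0840)/(1 + 0.0812) − 1 = 0.2590%
Chile: (1 + 0.1390)/(1 + 0.0434) − 1 = 9.1624%
Differential = 0.2590% − 9.1624% = -8.9034% → -8.90%.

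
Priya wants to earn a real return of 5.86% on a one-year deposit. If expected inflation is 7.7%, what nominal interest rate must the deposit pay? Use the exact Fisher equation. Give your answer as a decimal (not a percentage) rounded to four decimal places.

0.1401

(1 + i) = (1 + r)(1 + π) = 1.05860 × 1.07700 = 1.1401122
i = 1.1401122 − 1, so the required nominal rate is 0.1401.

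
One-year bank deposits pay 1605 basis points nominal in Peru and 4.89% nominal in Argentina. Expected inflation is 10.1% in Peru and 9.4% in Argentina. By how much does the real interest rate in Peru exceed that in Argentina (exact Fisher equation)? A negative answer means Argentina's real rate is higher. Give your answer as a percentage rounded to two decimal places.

Peru: (1 + 0.1605)/(1 + 0.1010) − 1 = 5.4042%
Argentina: (1 + 0.0489)/(1 + 0.0940) − 1 = -4.1225%
Differential = 5.4042% − (-4.1225%) = 9.5267% → 9.53%.

9.53%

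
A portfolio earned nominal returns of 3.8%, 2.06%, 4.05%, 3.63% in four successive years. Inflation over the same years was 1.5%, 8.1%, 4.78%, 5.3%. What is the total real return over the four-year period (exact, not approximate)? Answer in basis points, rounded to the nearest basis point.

-564 basis points

Nominal growth factor = 1.0380 × 1.0206 × 1.0405 × 1.0363 = 1.142301
Price-level growth factor = 1.0150 × 1.0810 × 1.0478 × 1.0530 = 1.210594
Real growth factor = 1.142301 / 1.210594 = 0.943587
Total real return = 0.943587 − 1 → -564 basis points.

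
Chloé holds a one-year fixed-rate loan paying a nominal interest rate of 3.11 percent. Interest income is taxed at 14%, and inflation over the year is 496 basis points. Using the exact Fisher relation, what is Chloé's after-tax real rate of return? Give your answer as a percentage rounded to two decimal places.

After-tax nominal return = 3.11% × (1 − 0.14) = 2.6746%.
1 + r = 1.026746 / 1.04960 = 0.978226
After-tax real rate = 0.978226 − 1 → -2.18%.

-2.18%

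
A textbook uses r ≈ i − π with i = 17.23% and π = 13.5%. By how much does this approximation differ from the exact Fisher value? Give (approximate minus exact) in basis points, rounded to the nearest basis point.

Approximate: r ≈ 17.230% − 13.500% = 3.7300%
Exact: (1 + 0.1723)/(1 + 0.1350) − 1 = 3.2863%
Error = 3.7300% − 3.2863% = 0.4437% → 44 basis points.

44 basis points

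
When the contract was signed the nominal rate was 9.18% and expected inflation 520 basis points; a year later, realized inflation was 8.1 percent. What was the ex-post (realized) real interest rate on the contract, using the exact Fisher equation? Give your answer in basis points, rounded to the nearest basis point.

Ex-post: (1 + 0.0918)/(1 + 0.0810) − 1 = 0.9991%
So the realized real rate is 100 basis points.

100 basis points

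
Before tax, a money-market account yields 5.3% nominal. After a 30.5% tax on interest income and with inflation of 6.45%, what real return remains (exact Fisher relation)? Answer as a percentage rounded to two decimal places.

After-tax nominal return = 5.3% × (1 − 0.305) = 3.6835%.
1 + r = 1.036835 / 1.06450 = 0.974011
After-tax real rate = 0.974011 − 1 → -2.60%.

-2.60%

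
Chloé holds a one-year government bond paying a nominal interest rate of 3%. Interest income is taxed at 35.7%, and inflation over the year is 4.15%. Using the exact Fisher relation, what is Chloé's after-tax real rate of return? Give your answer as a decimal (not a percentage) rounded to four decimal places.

After-tax nominal return = 3% × (1 − 0.357) = 1.9290%.
1 + r = 1.01929 / 1.04150 = 0.978675
After-tax real rate = 0.978675 − 1 → -0.0213.

-0.0213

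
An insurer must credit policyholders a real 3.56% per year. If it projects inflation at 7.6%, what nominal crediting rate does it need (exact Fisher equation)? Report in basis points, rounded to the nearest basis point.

1143 basis points

(1 + i) = (1 + r)(1 + π) = 1.03560 × 1.07600 = 1.1143056
i = 1.1143056 − 1, so the required nominal rate is 1143 basis points.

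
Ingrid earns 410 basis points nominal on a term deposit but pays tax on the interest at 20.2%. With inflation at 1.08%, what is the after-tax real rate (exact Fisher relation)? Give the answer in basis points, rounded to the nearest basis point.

217 basis points

After-tax nominal return = 4.1% × (1 − 0.202) = 3.2718%.
1 + r = 1.032718 / 1.01080 = 1.021684
After-tax real rate = 1.021684 − 1 → 217 basis points.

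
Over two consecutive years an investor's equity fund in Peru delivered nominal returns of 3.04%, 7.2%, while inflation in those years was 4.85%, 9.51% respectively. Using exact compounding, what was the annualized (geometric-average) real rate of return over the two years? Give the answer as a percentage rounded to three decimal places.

-1.918%

Nominal growth factor = 1.0304 × 1.0720 = 1.10458880
Price-level growth factor = 1.0485 × 1.0951 = 1.14821235
Real growth factor = 1.10458880 / 1.14821235 = 0.96200742
Annualized real rate = 0.96200742^(1/2) − 1 = -1.9180% → -1.918%.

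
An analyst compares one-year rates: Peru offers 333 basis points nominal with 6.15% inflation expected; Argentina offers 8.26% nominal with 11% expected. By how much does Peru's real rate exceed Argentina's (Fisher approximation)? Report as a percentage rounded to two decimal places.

-0.08%

Peru: 3.33% − 6.15% = -2.820%
Argentina: 8.26% − 11% = -2.740%
Differential = -0.080% → -0.08%.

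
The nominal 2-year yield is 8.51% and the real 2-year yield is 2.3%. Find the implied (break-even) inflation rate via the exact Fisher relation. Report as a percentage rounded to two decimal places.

(1 + π) = (1 + i)/(1 + r) = 1.08510 / 1.02300 = 1.060704
Break-even inflation = 1.060704 − 1 → 6.07%.

6.07%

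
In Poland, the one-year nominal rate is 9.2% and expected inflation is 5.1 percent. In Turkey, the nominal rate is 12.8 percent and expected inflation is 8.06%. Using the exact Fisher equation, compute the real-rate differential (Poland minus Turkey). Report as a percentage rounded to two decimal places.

-0.49%

Poland: (1 + 0.0920)/(1 + 0.0510) − 1 = 3.9010%
Turkey: (1 + 0.1280)/(1 + 0.0806) − 1 = 4.3865%
Differential = 3.9010% − 4.3865% = -0.4854% → -0.49%.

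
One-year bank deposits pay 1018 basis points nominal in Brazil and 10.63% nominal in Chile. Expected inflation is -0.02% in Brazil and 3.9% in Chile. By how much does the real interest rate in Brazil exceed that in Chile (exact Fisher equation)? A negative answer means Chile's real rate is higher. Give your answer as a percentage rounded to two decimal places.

Brazil: (1 + 0.1018)/(1 − 0.0002) − 1 = 10.2020%
Chile: (1 + 0.1063)/(1 + 0.0390) − 1 = 6.4774%
Differential = 10.2020% − 6.4774% = 3.7247% → 3.72%.

3.72%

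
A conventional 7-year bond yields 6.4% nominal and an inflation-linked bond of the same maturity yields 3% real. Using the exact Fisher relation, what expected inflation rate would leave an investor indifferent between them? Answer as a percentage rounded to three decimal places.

(1 + π) = (1 + i)/(1 + r) = 1.06400 / 1.03000 = 1.033010
Break-even inflation = 1.033010 − 1 → 3.301%.

3.301%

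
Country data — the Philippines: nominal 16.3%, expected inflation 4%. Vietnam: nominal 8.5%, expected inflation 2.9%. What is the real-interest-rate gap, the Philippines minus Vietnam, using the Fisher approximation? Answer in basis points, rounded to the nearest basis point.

670 basis points

The Philippines: 16.3% − 4% = 12.300%
Vietnam: 8.5% − 2.9% = 5.600%
Differential = 6.700% → 670 basis points.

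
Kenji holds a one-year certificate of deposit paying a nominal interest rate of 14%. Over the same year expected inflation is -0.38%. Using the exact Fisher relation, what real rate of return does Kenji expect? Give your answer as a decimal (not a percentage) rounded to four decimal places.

1 + r = 1.14000 / 0.99620 = 1.144349
r = 1.144349 − 1 = 14.4349%, i.e. 0.1443.

0.1443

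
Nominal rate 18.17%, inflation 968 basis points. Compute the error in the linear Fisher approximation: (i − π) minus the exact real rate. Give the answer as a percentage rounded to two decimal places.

Approximate: r ≈ 18.170% − 9.680% = 8.4900%
Exact: (1 + 0.1817)/(1 + 0.0968) − 1 = 7.7407%
Error = 8.4900% − 7.7407% = 0.7493% → 0.75%.

0.75%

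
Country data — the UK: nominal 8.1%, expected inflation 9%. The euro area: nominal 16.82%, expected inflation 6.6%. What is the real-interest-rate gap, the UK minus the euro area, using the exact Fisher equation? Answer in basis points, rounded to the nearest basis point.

-1041 basis points

The UK: (1 + 0.0810)/(1 + 0.0900) − 1 = -0.8257%
The euro area: (1 + 0.1682)/(1 + 0.0660) − 1 = 9.5872%
Differential = -0.8257% − 9.5872% = -10.4129% → -1041 basis points.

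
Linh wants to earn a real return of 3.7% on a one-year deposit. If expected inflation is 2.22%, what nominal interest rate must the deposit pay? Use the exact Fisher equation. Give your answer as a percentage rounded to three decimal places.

6.002%

(1 + i) = (1 + r)(1 + π) = 1.03700 × 1.02220 = 1.0600214
i = 1.0600214 − 1, so the required nominal rate is 6.002%.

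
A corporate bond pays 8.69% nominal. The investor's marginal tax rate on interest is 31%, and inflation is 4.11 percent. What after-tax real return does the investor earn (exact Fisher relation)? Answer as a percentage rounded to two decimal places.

After-tax nominal return = 8.69% × (1 − 0.31) = 5.9961%.
1 + r = 1.059961 / 1.04110 = 1.018116
After-tax real rate = 1.018116 − 1 → 1.81%.

1.81%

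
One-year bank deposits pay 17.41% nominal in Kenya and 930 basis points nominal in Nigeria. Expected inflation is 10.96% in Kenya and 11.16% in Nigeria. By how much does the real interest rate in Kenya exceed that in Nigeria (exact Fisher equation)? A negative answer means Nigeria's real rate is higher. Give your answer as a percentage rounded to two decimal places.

7.49%

Kenya: (1 + 0.1741)/(1 + 0.1096) − 1 = 5.8129%
Nigeria: (1 + 0.0930)/(1 + 0.1116) − 1 = -1.6733%
Differential = 5.8129% − (-1.6733%) = 7.4862% → 7.49%.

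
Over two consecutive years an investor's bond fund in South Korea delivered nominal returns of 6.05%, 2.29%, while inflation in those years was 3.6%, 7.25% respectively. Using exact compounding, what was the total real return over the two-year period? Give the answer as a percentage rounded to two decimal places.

-2.37%

Compound the nominal returns: 1.0605 × 1.0229 = 1.084785.
Compound inflation: 1.0360 × 1.0725 = 1.111110.
Deflate: 1.084785 / 1.111110 = 0.976308.
Total real return = 0.976308 − 1 → -2.37%.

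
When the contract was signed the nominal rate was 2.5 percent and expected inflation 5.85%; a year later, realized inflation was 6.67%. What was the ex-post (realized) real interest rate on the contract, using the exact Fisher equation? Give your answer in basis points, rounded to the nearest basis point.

Ex-post: (1 + 0.0250)/(1 + 0.0667) − 1 = -3.9093%
So the realized real rate is -391 basis points.

-391 basis points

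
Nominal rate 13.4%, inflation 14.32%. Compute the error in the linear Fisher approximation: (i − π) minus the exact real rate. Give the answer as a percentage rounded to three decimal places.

-0.115%

Approximate: r ≈ 13.400% − 14.320% = -0.9200%
Exact: (1 + 0.1340)/(1 + 0.1432) − 1 = -0.8048%
Error = -0.9200% − (-0.8048%) = -0.1152% → -0.115%.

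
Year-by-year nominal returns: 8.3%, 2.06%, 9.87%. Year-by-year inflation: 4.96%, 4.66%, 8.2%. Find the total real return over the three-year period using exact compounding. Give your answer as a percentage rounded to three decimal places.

2.172%

Nominal growth factor = 1.0830 × 1.0206 × 1.0987 = 1.214404
Price-level growth factor = 1.0496 × 1.0466 × 1.0820 = 1.188589
Real growth factor = 1.214404 / 1.188589 = 1.021719
Total real return = 1.021719 − 1 → 2.172%.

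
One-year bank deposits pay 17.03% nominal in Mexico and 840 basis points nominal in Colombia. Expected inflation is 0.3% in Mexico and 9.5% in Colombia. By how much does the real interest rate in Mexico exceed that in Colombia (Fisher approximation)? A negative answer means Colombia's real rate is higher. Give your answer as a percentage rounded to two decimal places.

17.83%

Mexico: 17.03% − 0.3% = 16.730%
Colombia: 8.4% − 9.5% = -1.100%
Differential = 17.830% → 17.83%.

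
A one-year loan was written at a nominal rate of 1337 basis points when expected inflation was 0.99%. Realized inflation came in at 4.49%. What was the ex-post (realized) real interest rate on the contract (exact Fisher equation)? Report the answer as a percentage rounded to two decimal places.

8.50%

Ex-post: (1 + 0.1337)/(1 + 0.0449) − 1 = 8.4984%
So the realized real rate is 8.50%.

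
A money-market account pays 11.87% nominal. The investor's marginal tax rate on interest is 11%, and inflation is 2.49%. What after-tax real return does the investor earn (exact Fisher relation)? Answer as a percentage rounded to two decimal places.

7.88%

After-tax nominal return = 11.87% × (1 − 0.11) = 10.5643%.
1 + r = 1.105643 / 1.02490 = 1.078781
After-tax real rate = 1.078781 − 1 → 7.88%.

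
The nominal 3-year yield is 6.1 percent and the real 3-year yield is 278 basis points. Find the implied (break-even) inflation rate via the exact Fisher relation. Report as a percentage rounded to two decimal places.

(1 + π) = (1 + i)/(1 + r) = 1.06100 / 1.02780 = 1.032302
Break-even inflation = 1.032302 − 1 → 3.23%.

3.23%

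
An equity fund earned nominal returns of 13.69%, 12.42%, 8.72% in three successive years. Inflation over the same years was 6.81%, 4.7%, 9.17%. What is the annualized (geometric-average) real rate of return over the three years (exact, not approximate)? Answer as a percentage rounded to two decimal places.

4.41%

Compound the nominal returns: 1.1369 × 1.1242 × 1.0872 = 1.38955356.
Compound inflation: 1.0681 × 1.0470 × 1.0917 = 1.22084887.
Deflate: 1.38955356 / 1.22084887 = 1.13818638.
Annualized real rate = 1.13818638^(1/3) − 1 = 4.4090% → 4.41%.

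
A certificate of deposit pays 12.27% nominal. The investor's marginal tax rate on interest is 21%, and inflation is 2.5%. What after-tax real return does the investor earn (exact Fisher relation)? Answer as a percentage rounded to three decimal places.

7.018%

After-tax nominal return = 12.27% × (1 − 0.21) = 9.6933%.
1 + r = 1.096933 / 1.02500 = 1.070179
After-tax real rate = 1.070179 − 1 → 7.018%.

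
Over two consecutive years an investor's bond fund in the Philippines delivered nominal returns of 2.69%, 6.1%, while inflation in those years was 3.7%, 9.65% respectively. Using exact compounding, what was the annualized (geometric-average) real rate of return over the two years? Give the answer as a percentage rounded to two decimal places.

-2.11%

Nominal growth factor = 1.0269 × 1.0610 = 1.08954090
Price-level growth factor = 1.0370 × 1.0965 = 1.13707050
Real growth factor = 1.08954090 / 1.13707050 = 0.95819995
Annualized real rate = 0.95819995^(1/2) − 1 = -2.1123% → -2.11%.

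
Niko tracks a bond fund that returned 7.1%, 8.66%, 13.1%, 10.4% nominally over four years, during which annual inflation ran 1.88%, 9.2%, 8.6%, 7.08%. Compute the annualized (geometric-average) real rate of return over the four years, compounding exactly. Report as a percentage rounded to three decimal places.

Nominal growth factor = 1.0710 × 1.0866 × 1.1310 × 1.1040 = 1.45308443
Price-level growth factor = 1.0188 × 1.0920 × 1.0860 × 1.0708 = 1.29374821
Real growth factor = 1.45308443 / 1.29374821 = 1.12315860
Annualized real rate = 1.12315860^(1/4) − 1 = 2.9462% → 2.946%.

2.946%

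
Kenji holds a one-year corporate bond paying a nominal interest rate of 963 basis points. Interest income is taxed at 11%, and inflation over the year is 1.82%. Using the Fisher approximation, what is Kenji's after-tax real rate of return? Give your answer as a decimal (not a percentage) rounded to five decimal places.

0.06751

After-tax nominal return = 9.63% × (1 − 0.11) = 8.5707%.
r ≈ 8.5707% − 1.82% → 0.06751.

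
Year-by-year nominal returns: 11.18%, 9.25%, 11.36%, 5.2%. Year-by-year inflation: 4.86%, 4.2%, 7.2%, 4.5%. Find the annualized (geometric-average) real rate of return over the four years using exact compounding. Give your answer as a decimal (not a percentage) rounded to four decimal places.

Nominal growth factor = 1.1118 × 1.0925 × 1.1136 × 1.0520 = 1.42296126
Price-level growth factor = 1.0486 × 1.0420 × 1.0720 × 1.0450 = 1.22402038
Real growth factor = 1.42296126 / 1.22402038 = 1.16253070
Annualized real rate = 1.16253070^(1/4) − 1 = 3.8368% → 0.0384.

0.0384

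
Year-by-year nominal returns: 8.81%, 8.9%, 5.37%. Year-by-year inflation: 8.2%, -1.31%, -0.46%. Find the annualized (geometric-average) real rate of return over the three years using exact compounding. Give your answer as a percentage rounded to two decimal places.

5.51%

Compound the nominal returns: 1.0881 × 1.0890 × 1.0537 = 1.24857223.
Compound inflation: 1.0820 × 0.9869 × 0.9954 = 1.06291380.
Deflate: 1.24857223 / 1.06291380 = 1.17466931.
Annualized real rate = 1.17466931^(1/3) − 1 = 5.5128% → 5.51%.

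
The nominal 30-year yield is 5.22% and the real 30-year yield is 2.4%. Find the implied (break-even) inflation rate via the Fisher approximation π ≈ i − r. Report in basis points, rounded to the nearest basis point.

282 basis points

π ≈ i − r = 5.22% − 2.4% → 282 basis points.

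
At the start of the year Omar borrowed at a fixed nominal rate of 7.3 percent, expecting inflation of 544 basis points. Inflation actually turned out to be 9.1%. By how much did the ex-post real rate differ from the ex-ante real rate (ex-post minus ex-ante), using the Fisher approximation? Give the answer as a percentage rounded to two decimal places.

Ex-ante: 7.3% − 5.44% = 1.860%
Ex-post: 7.3% − 9.1% = -1.800%
Difference (ex-post − ex-ante) = -3.6600% → -3.66%.

-3.66%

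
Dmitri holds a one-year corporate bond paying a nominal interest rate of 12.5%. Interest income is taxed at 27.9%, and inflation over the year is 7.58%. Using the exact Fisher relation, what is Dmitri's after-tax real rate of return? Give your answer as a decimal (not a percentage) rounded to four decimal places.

0.0133

After-tax nominal return = 12.5% × (1 − 0.279) = 9.0125%.
1 + r = 1.090125 / 1.07580 = 1.013316
After-tax real rate = 1.013316 − 1 → 0.0133.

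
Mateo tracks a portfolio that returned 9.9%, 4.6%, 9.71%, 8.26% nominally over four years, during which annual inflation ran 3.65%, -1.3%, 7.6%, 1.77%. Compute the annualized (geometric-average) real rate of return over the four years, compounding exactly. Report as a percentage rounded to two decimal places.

Compound the nominal returns: 1.0990 × 1.0460 × 1.0971 × 1.0826 = 1.36534881.
Compound inflation: 1.0365 × 0.9870 × 1.0760 × 1.0177 = 1.12025916.
Deflate: 1.36534881 / 1.12025916 = 1.21877941.
Annualized real rate = 1.21877941^(1/4) − 1 = 5.0706% → 5.07%.

5.07%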